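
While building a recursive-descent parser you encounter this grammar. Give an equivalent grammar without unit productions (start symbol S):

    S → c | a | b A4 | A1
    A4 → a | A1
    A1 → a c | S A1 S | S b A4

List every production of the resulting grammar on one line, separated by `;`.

S → a c | S A1 S | S b A4 | c | a | b A4; A4 → a | a c | S A1 S | S b A4; A1 → a c | S A1 S | S b A4

Unit pairs: A4 ⇒* {A1}; S ⇒* {A1}.
For each unit pair (A, B), copy every non-unit production of B to A, then drop all unit productions.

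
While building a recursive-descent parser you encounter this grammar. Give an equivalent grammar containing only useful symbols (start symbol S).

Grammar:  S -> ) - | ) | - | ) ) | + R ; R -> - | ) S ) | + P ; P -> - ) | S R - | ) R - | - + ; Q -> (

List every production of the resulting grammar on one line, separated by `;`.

S -> ) - | ) | - | ) ) | + R; R -> - | ) S ) | + P; P -> - ) | S R - | ) R - | - +

Generating nonterminals: {P, Q, R, S}.
Reachable from S after that: {P, R, S}.
Removed useless symbols: {Q} and every production mentioning them.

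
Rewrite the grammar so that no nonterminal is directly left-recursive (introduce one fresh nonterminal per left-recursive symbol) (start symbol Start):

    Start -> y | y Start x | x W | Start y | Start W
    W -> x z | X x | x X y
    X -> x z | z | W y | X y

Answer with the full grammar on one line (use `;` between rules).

Start -> y Start1 | y Start x Start1 | x W Start1; W -> x z | X x | x X y; X -> x z X1 | z X1 | W y X1; Start1 -> y Start1 | W Start1 | ε; X1 -> y X1 | ε

Directly left-recursive nonterminals: Start, X.
For Start: α = {y, W}, β = {y, y Start x, x W}. Rewrite as Start → β Start1 and Start1 → α Start1 | ε.
For X: α = {y}, β = {x z, z, W y}. Rewrite as X → β X1 and X1 → α X1 | ε.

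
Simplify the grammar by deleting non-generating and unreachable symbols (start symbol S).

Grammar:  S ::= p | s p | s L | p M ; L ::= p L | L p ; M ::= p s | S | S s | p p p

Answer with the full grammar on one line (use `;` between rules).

Generating nonterminals: {M, S}.
Reachable from S after that: {M, S}.
Removed useless symbols: {L} and every production mentioning them.

S ::= p | s p | p M; M ::= p s | S | S s | p p p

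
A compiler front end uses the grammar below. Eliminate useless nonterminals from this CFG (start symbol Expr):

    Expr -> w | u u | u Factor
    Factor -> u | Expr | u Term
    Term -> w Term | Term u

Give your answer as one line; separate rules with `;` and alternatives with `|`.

Expr -> w | u u | u Factor; Factor -> u | Expr

Generating nonterminals: {Expr, Factor}.
Reachable from Expr after that: {Expr, Factor}.
Removed useless symbols: {Term} and every production mentioning them.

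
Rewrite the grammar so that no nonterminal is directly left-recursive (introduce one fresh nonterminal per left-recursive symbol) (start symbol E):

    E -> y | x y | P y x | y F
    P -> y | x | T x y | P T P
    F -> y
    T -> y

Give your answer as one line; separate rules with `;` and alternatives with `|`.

E -> y | x y | P y x | y F; P -> y P' | x P' | T x y P'; F -> y; T -> y; P' -> T P P' | ε

Directly left-recursive nonterminal: P.
For P: α = {T P}, β = {y, x, T x y}. Rewrite as P → β P' and P' → α P' | ε.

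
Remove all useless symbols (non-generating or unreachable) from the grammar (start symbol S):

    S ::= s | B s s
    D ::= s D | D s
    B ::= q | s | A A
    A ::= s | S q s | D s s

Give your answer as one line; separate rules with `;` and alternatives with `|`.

Generating nonterminals: {A, B, S}.
Reachable from S after that: {A, B, S}.
Removed useless symbols: {D} and every production mentioning them.

S ::= s | B s s; B ::= q | s | A A; A ::= s | S q s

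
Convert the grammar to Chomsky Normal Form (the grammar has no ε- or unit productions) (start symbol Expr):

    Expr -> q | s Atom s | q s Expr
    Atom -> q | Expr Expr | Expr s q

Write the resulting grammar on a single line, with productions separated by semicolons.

Introduce a nonterminal for each terminal appearing in a rule of length ≥ 2: X1 → s, X2 → q.
Binarize each right-hand side of length ≥ 3 by chaining fresh nonterminals (Y1, Y2, …): affected rules were Expr → X1 Atom X1; Expr → X2 X1 Expr; Atom → Expr X1 X2.

Expr -> q | X1 Y1 | X2 Y2; Atom -> q | Expr Expr | Expr Y3; X1 -> s; X2 -> q; Y1 -> Atom X1; Y2 -> X1 Expr; Y3 -> X1 X2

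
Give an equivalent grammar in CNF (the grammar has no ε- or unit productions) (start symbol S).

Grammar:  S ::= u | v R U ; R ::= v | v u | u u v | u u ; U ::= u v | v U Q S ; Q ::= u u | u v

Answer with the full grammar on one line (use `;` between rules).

S ::= u | X1 Y1; R ::= v | X1 X2 | X2 Y2 | X2 X2; U ::= X2 X1 | X1 Y3; Q ::= X2 X2 | X2 X1; X1 ::= v; X2 ::= u; Y1 ::= R U; Y2 ::= X2 X1; Y3 ::= U Y4; Y4 ::= Q S

Introduce a nonterminal for each terminal appearing in a rule of length ≥ 2: X1 → v, X2 → u.
Binarize each right-hand side of length ≥ 3 by chaining fresh nonterminals (Y1, Y2, …): affected rules were S → X1 R U; R → X2 X2 X1; U → X1 U Q S.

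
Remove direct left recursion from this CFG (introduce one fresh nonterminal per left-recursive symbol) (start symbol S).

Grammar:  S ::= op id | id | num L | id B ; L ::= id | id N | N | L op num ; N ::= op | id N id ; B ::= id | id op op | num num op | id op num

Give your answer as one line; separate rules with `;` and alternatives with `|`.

S ::= op id | id | num L | id B; L ::= id L' | id N L' | N L'; N ::= op | id N id; B ::= id | id op op | num num op | id op num; L' ::= op num L' | ε

Directly left-recursive nonterminal: L.
For L: α = {op num}, β = {id, id N, N}. Rewrite as L → β L' and L' → α L' | ε.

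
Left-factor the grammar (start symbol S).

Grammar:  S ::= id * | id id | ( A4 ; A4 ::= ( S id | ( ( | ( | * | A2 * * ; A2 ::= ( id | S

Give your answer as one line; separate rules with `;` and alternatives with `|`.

S ::= ( A4 | id S'; A4 ::= * | A2 * * | ( A4'; A2 ::= ( id | S; S' ::= * | id; A4' ::= S id | ( | ε

S has alternatives sharing prefix 'id': factor to S → id S' with S' → * | id.
A4 has alternatives sharing prefix '(': factor to A4 → ( A4' with A4' → S id | ( | ε.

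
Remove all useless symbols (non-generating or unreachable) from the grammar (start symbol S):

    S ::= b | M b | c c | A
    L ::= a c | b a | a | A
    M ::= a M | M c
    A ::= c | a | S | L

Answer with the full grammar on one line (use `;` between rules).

Generating nonterminals: {A, L, S}.
Reachable from S after that: {A, L, S}.
Removed useless symbols: {M} and every production mentioning them.

S ::= b | c c | A; L ::= a c | b a | a | A; A ::= c | a | S | L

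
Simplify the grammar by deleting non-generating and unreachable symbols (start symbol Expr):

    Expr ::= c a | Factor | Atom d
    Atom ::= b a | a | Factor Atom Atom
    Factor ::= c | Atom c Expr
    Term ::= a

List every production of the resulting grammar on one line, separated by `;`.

Expr ::= c a | Factor | Atom d; Atom ::= b a | a | Factor Atom Atom; Factor ::= c | Atom c Expr

Generating nonterminals: {Atom, Expr, Factor, Term}.
Reachable from Expr after that: {Atom, Expr, Factor}.
Removed useless symbols: {Term} and every production mentioning them.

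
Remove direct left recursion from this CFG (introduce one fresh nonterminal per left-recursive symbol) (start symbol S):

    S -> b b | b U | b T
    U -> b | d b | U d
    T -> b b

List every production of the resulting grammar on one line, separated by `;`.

Left recursion appears on U.
For U: α = {d}, β = {b, d b}. Rewrite as U → β U' and U' → α U' | ε.

S -> b b | b U | b T; U -> b U' | d b U'; T -> b b; U' -> d U' | epsilon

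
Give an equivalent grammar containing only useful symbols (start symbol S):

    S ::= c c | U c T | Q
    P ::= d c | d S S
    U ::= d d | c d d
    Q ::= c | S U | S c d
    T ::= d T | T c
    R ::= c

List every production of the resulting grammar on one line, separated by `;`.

Generating nonterminals: {P, Q, R, S, U}.
Reachable from S after that: {Q, S, U}.
Removed useless symbols: {P, R, T} and every production mentioning them.

S ::= c c | Q; U ::= d d | c d d; Q ::= c | S U | S c d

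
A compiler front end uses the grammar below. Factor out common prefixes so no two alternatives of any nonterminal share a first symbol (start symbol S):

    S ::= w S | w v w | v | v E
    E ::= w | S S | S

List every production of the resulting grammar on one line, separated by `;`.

S has alternatives sharing prefix 'w': factor to S → w S' with S' → S | v w.
S has alternatives sharing prefix 'v': factor to S → v S'' with S'' → ε | E.
E has alternatives sharing prefix 'S': factor to E → S E' with E' → S | ε.

S ::= w S' | v S''; E ::= w | S E'; S' ::= S | v w; S'' ::= ε | E; E' ::= S | ε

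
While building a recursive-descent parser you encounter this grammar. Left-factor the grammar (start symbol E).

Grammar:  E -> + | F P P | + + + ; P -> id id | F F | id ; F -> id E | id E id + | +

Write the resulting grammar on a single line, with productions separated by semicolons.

E -> F P P | + E'; P -> F F | id P'; F -> + | id E F'; E' -> ε | + +; P' -> id | ε; F' -> ε | id +

E has alternatives sharing prefix '+': factor to E → + E' with E' → ε | + +.
P has alternatives sharing prefix 'id': factor to P → id P' with P' → id | ε.
F has alternatives sharing prefix 'id E': factor to F → id E F' with F' → ε | id +.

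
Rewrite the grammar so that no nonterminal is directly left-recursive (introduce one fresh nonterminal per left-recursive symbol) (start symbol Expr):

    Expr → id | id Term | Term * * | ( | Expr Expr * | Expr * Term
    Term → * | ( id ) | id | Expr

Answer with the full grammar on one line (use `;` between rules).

Expr → id Expr1 | id Term Expr1 | Term * * Expr1 | ( Expr1; Term → * | ( id ) | id | Expr; Expr1 → Expr * Expr1 | * Term Expr1 | ε

Left recursion appears on Expr.
For Expr: α = {Expr *, * Term}, β = {id, id Term, Term * *, (}. Rewrite as Expr → β Expr1 and Expr1 → α Expr1 | ε.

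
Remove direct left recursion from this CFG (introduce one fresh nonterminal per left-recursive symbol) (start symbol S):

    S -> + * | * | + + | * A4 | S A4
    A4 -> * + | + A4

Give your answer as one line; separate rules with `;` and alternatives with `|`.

S -> + * S' | * S' | + + S' | * A4 S'; A4 -> * + | + A4; S' -> A4 S' | ε

S is directly left-recursive.
For S: α = {A4}, β = {+ *, *, + +, * A4}. Rewrite as S → β S' and S' → α S' | ε.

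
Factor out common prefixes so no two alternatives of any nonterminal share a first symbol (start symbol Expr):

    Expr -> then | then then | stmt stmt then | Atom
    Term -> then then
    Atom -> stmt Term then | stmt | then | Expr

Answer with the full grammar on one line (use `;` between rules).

Expr has alternatives sharing prefix 'then': factor to Expr → then Expr1 with Expr1 → ε | then.
Atom has alternatives sharing prefix 'stmt': factor to Atom → stmt Atom1 with Atom1 → Term then | ε.

Expr -> stmt stmt then | Atom | then Expr1; Term -> then then; Atom -> then | Expr | stmt Atom1; Expr1 -> ε | then; Atom1 -> Term then | ε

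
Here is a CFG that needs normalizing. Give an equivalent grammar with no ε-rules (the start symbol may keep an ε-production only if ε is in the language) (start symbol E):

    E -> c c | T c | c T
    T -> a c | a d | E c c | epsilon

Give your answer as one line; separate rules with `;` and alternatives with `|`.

E -> c c | T c | c | c T; T -> a c | a d | E c c

The nullable symbols are {T}.
ε ∉ L(G), so no ε-production is kept.
Add the nullable-subset variants: E → T c gives T c | c.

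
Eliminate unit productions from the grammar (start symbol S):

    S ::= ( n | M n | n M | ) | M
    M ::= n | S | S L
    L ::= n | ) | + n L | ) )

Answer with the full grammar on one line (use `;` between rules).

S ::= ( n | M n | n M | ) | n | S L; M ::= ( n | M n | n M | ) | n | S L; L ::= n | ) | + n L | ) )

Unit pairs: M ⇒* {S}; S ⇒* {M}.
For each unit pair (A, B), copy every non-unit production of B to A, then drop all unit productions.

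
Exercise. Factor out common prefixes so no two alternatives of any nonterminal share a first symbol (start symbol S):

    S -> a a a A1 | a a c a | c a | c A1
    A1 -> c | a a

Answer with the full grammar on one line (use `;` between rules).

S has alternatives sharing prefix 'a a': factor to S → a a S' with S' → a A1 | c a.
S has alternatives sharing prefix 'c': factor to S → c S'' with S'' → a | A1.

S -> a a S' | c S''; A1 -> c | a a; S' -> a A1 | c a; S'' -> a | A1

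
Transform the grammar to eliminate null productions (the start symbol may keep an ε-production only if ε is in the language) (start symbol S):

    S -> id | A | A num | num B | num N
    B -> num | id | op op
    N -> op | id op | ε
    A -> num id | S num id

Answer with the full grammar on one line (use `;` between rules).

The nullable symbols are {N}.
ε ∉ L(G), so no ε-production is kept.
Expand every rule over subsets of its nullable positions: S → num N gives num N | num.

S -> id | A | A num | num B | num N | num; B -> num | id | op op; N -> op | id op; A -> num id | S num id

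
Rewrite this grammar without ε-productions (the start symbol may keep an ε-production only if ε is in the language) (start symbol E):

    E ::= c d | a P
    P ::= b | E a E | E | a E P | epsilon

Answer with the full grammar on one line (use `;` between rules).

Nullable nonterminals: {P}.
ε ∉ L(G), so no ε-production is kept.
Add the nullable-subset variants: E → a P gives a P | a. P → a E P gives a E P | a E.

E ::= c d | a P | a; P ::= b | E a E | E | a E P | a E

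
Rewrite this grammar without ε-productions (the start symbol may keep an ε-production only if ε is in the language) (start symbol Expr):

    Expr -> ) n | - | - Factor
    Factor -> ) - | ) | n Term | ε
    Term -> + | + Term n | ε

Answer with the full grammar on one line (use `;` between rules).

The nullable symbols are {Factor, Term}.
ε ∉ L(G), so no ε-production is kept.
Expand every rule over subsets of its nullable positions: Factor → n Term gives n Term | n. Term → + Term n gives + Term n | + n.

Expr -> ) n | - | - Factor; Factor -> ) - | ) | n Term | n; Term -> + | + Term n | + n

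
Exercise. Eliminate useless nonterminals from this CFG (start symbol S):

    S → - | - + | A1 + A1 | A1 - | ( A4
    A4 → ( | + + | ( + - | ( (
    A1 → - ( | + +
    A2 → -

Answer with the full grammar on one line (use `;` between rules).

S → - | - + | A1 + A1 | A1 - | ( A4; A4 → ( | + + | ( + - | ( (; A1 → - ( | + +

Generating nonterminals: {A1, A2, A4, S}.
Reachable from S after that: {A1, A4, S}.
Removed useless symbols: {A2} and every production mentioning them.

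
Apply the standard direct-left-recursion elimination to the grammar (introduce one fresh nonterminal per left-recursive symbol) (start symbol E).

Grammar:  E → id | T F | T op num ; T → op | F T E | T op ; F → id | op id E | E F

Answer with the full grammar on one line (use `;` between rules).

T is directly left-recursive.
For T: α = {op}, β = {op, F T E}. Rewrite as T → β T' and T' → α T' | ε.

E → id | T F | T op num; T → op T' | F T E T'; F → id | op id E | E F; T' → op T' | eps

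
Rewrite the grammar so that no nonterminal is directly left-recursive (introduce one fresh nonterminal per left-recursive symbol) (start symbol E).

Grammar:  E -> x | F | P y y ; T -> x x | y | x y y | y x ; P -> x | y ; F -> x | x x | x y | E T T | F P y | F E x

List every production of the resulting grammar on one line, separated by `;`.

E -> x | F | P y y; T -> x x | y | x y y | y x; P -> x | y; F -> x F' | x x F' | x y F' | E T T F'; F' -> P y F' | E x F' | ε

Left recursion appears on F.
For F: α = {P y, E x}, β = {x, x x, x y, E T T}. Rewrite as F → β F' and F' → α F' | ε.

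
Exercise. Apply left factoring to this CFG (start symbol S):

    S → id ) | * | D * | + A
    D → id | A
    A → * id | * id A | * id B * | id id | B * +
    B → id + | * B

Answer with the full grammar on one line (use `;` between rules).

A has alternatives sharing prefix '* id': factor to A → * id A' with A' → ε | A | B *.

S → id ) | * | D * | + A; D → id | A; A → id id | B * + | * id A'; B → id + | * B; A' → ε | A | B *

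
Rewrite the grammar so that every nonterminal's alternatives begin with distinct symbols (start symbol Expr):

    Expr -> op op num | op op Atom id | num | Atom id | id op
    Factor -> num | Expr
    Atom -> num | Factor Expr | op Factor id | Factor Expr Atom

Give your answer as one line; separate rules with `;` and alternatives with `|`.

Expr -> num | Atom id | id op | op op Expr1; Factor -> num | Expr; Atom -> num | op Factor id | Factor Expr Atom1; Expr1 -> num | Atom id; Atom1 -> eps | Atom

Expr has alternatives sharing prefix 'op op': factor to Expr → op op Expr1 with Expr1 → num | Atom id.
Atom has alternatives sharing prefix 'Factor Expr': factor to Atom → Factor Expr Atom1 with Atom1 → ε | Atom.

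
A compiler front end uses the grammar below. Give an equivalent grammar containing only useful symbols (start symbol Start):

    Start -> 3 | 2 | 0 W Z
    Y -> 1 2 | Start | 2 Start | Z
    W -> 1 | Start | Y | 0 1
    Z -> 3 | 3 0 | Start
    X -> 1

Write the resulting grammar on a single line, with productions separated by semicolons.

Generating nonterminals: {Start, W, X, Y, Z}.
Reachable from Start after that: {Start, W, Y, Z}.
Removed useless symbols: {X} and every production mentioning them.

Start -> 3 | 2 | 0 W Z; Y -> 1 2 | Start | 2 Start | Z; W -> 1 | Start | Y | 0 1; Z -> 3 | 3 0 | Start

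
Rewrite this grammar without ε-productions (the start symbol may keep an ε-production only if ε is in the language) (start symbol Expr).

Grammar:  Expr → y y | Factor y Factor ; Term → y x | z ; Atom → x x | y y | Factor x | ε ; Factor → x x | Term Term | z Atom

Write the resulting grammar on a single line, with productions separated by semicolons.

Expr → y y | Factor y Factor; Term → y x | z; Atom → x x | y y | Factor x; Factor → x x | Term Term | z Atom | z

Nullable set = {Atom}.
ε ∉ L(G), so no ε-production is kept.
Expand every rule over subsets of its nullable positions: Factor → z Atom gives z Atom | z.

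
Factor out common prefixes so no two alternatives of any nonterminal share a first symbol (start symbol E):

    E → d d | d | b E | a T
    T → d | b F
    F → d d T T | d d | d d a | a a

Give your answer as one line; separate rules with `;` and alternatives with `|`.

E has alternatives sharing prefix 'd': factor to E → d E' with E' → d | ε.
F has alternatives sharing prefix 'd d': factor to F → d d F' with F' → T T | ε | a.

E → b E | a T | d E'; T → d | b F; F → a a | d d F'; E' → d | ε; F' → T T | ε | a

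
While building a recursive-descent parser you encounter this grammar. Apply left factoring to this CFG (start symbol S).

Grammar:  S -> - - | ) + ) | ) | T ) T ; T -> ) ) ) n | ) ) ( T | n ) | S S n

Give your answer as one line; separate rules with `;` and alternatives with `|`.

S has alternatives sharing prefix ')': factor to S → ) S' with S' → + ) | ε.
T has alternatives sharing prefix ') )': factor to T → ) ) T' with T' → ) n | ( T.

S -> - - | T ) T | ) S'; T -> n ) | S S n | ) ) T'; S' -> + ) | epsilon; T' -> ) n | ( T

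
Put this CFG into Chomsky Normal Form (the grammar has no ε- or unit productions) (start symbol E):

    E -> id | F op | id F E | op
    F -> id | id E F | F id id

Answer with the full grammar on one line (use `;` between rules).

Introduce a nonterminal for each terminal appearing in a rule of length ≥ 2: X1 → op, X2 → id.
Binarize each right-hand side of length ≥ 3 by chaining fresh nonterminals (Y1, Y2, …): affected rules were E → X2 F E; F → X2 E F; F → F X2 X2.

E -> id | F X1 | X2 Y1 | op; F -> id | X2 Y2 | F Y3; X1 -> op; X2 -> id; Y1 -> F E; Y2 -> E F; Y3 -> X2 X2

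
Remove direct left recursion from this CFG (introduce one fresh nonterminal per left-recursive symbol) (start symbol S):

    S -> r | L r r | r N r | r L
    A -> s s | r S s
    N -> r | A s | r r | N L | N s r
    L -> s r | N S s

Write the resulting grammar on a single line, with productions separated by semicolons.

S -> r | L r r | r N r | r L; A -> s s | r S s; N -> r N' | A s N' | r r N'; L -> s r | N S s; N' -> L N' | s r N' | epsilon

N is directly left-recursive.
For N: α = {L, s r}, β = {r, A s, r r}. Rewrite as N → β N' and N' → α N' | ε.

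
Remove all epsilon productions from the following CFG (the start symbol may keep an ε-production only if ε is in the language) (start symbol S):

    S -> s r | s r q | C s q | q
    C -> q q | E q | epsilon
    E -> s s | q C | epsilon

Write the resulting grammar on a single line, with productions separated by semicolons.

S -> s r | s r q | C s q | s q | q; C -> q q | E q | q; E -> s s | q C | q

Nullable nonterminals: {C, E}.
ε ∉ L(G), so no ε-production is kept.
Add the nullable-subset variants: S → C s q gives C s q | s q. C → E q gives E q | q. E → q C gives q C | q.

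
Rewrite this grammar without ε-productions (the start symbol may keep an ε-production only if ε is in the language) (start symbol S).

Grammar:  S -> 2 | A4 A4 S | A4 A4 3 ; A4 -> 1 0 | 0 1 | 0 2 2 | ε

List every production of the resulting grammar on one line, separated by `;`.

Nullable set = {A4}.
ε ∉ L(G), so no ε-production is kept.
Add the nullable-subset variants: S → A4 A4 S gives A4 A4 S | A4 S. S → A4 A4 3 gives A4 A4 3 | A4 3 | 3.

S -> 2 | A4 A4 S | A4 S | A4 A4 3 | A4 3 | 3; A4 -> 1 0 | 0 1 | 0 2 2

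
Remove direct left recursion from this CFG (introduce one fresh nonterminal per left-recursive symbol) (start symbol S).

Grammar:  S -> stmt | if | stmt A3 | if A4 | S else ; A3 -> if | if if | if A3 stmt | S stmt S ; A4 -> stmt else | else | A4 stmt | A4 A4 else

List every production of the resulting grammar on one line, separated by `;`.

S -> stmt S' | if S' | stmt A3 S' | if A4 S'; A3 -> if | if if | if A3 stmt | S stmt S; A4 -> stmt else A4' | else A4'; S' -> else S' | ε; A4' -> stmt A4' | A4 else A4' | ε

Directly left-recursive nonterminals: S, A4.
For S: α = {else}, β = {stmt, if, stmt A3, if A4}. Rewrite as S → β S' and S' → α S' | ε.
For A4: α = {stmt, A4 else}, β = {stmt else, else}. Rewrite as A4 → β A4' and A4' → α A4' | ε.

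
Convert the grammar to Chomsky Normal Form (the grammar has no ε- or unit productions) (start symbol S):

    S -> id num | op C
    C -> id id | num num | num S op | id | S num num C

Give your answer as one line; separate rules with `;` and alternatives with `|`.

S -> X1 X2 | X3 C; C -> X1 X1 | X2 X2 | X2 Y1 | id | S Y2; X1 -> id; X2 -> num; X3 -> op; Y1 -> S X3; Y2 -> X2 Y3; Y3 -> X2 C

Introduce a nonterminal for each terminal appearing in a rule of length ≥ 2: X1 → id, X2 → num, X3 → op.
Binarize each right-hand side of length ≥ 3 by chaining fresh nonterminals (Y1, Y2, …): affected rules were C → X2 S X3; C → S X2 X2 C.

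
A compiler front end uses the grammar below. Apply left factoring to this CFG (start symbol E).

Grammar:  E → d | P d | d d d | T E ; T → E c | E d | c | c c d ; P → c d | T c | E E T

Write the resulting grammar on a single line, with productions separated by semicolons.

E has alternatives sharing prefix 'd': factor to E → d E' with E' → ε | d d.
T has alternatives sharing prefix 'E': factor to T → E T' with T' → c | d.
T has alternatives sharing prefix 'c': factor to T → c T'' with T'' → ε | c d.

E → P d | T E | d E'; T → E T' | c T''; P → c d | T c | E E T; E' → ε | d d; T' → c | d; T'' → ε | c d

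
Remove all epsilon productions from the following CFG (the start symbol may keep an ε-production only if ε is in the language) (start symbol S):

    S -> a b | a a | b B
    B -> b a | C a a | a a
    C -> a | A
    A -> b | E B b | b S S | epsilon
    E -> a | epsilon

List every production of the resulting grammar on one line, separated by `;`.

The nullable symbols are {A, C, E}.
ε ∉ L(G), so no ε-production is kept.
For each production, add variants omitting each subset of nullable occurrences: B → C a a gives C a a | a a. A → E B b gives E B b | B b.

S -> a b | a a | b B; B -> b a | C a a | a a; C -> a | A; A -> b | E B b | B b | b S S; E -> a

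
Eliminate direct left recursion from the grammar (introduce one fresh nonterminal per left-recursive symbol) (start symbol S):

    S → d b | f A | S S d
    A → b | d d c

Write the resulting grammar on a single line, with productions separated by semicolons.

S is directly left-recursive.
For S: α = {S d}, β = {d b, f A}. Rewrite as S → β S' and S' → α S' | ε.

S → d b S' | f A S'; A → b | d d c; S' → S d S' | ε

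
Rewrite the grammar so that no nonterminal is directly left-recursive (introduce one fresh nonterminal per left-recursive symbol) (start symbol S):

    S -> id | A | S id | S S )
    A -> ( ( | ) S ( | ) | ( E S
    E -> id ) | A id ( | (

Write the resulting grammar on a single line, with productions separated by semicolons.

Left recursion appears on S.
For S: α = {id, S )}, β = {id, A}. Rewrite as S → β S' and S' → α S' | ε.

S -> id S' | A S'; A -> ( ( | ) S ( | ) | ( E S; E -> id ) | A id ( | (; S' -> id S' | S ) S' | ε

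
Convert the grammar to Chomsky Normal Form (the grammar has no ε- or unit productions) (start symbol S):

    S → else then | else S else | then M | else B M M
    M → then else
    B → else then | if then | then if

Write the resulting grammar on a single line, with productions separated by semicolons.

Introduce a nonterminal for each terminal appearing in a rule of length ≥ 2: X1 → else, X2 → then, X3 → if.
Binarize each right-hand side of length ≥ 3 by chaining fresh nonterminals (Y1, Y2, …): affected rules were S → X1 S X1; S → X1 B M M.

S → X1 X2 | X1 Y1 | X2 M | X1 Y2; M → X2 X1; B → X1 X2 | X3 X2 | X2 X3; X1 → else; X2 → then; X3 → if; Y1 → S X1; Y2 → B Y3; Y3 → M M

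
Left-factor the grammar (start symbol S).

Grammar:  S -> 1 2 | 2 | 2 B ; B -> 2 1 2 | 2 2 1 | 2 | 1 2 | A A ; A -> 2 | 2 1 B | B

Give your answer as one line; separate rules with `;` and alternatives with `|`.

S has alternatives sharing prefix '2': factor to S → 2 S' with S' → ε | B.
B has alternatives sharing prefix '2': factor to B → 2 B' with B' → 1 2 | 2 1 | ε.
A has alternatives sharing prefix '2': factor to A → 2 A' with A' → ε | 1 B.

S -> 1 2 | 2 S'; B -> 1 2 | A A | 2 B'; A -> B | 2 A'; S' -> epsilon | B; B' -> 1 2 | 2 1 | epsilon; A' -> epsilon | 1 B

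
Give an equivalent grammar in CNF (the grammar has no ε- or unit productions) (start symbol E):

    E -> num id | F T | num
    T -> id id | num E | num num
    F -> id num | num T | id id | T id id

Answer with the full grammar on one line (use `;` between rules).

E -> X1 X2 | F T | num; T -> X2 X2 | X1 E | X1 X1; F -> X2 X1 | X1 T | X2 X2 | T Y1; X1 -> num; X2 -> id; Y1 -> X2 X2

Introduce a nonterminal for each terminal appearing in a rule of length ≥ 2: X1 → num, X2 → id.
Binarize each right-hand side of length ≥ 3 by chaining fresh nonterminals (Y1, Y2, …): affected rules were F → T X2 X2.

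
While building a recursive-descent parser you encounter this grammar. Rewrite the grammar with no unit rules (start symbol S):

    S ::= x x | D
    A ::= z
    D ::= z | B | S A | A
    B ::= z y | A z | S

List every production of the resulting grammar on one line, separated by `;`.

Unit pairs: B ⇒* {A, D, S}; D ⇒* {A, B, S}; S ⇒* {A, B, D}.
Replace each nonterminal's rules with the union of the non-unit rules of every nonterminal it unit-derives.

S ::= z y | A z | z | S A | x x; A ::= z; D ::= z y | A z | x x | z | S A; B ::= z y | A z | z | S A | x x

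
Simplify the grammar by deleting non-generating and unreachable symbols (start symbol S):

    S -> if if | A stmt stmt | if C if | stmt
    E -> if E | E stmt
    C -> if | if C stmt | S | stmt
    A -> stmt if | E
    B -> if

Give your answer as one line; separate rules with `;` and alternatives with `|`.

Generating nonterminals: {A, B, C, S}.
Reachable from S after that: {A, C, S}.
Removed useless symbols: {B, E} and every production mentioning them.

S -> if if | A stmt stmt | if C if | stmt; C -> if | if C stmt | S | stmt; A -> stmt if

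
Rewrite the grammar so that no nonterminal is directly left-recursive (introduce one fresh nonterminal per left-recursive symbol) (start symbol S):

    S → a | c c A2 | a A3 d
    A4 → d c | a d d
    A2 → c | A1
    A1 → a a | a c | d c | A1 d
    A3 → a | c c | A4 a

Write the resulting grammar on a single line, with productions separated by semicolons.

S → a | c c A2 | a A3 d; A4 → d c | a d d; A2 → c | A1; A1 → a a A1' | a c A1' | d c A1'; A3 → a | c c | A4 a; A1' → d A1' | ε

A1 is directly left-recursive.
For A1: α = {d}, β = {a a, a c, d c}. Rewrite as A1 → β A1' and A1' → α A1' | ε.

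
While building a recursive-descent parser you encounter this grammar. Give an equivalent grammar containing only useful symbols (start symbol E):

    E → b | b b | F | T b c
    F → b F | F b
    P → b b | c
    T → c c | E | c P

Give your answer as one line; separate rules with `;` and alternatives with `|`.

Generating nonterminals: {E, P, T}.
Reachable from E after that: {E, P, T}.
Removed useless symbols: {F} and every production mentioning them.

E → b | b b | T b c; P → b b | c; T → c c | E | c P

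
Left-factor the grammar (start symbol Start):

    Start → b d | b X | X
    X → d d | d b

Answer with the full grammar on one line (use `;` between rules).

Start has alternatives sharing prefix 'b': factor to Start → b Start1 with Start1 → d | X.
X has alternatives sharing prefix 'd': factor to X → d X1 with X1 → d | b.

Start → X | b Start1; X → d X1; Start1 → d | X; X1 → d | b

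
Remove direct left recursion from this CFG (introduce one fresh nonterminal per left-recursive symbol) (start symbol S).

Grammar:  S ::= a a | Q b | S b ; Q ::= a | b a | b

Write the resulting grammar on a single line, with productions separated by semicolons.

S ::= a a S' | Q b S'; Q ::= a | b a | b; S' ::= b S' | ε

Left recursion appears on S.
For S: α = {b}, β = {a a, Q b}. Rewrite as S → β S' and S' → α S' | ε.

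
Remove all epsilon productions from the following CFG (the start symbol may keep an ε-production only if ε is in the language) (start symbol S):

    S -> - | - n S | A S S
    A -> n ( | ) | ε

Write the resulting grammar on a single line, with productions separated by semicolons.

S -> - | - n S | A S S | S S; A -> n ( | )

Nullable nonterminals: {A}.
ε ∉ L(G), so no ε-production is kept.
Expand every rule over subsets of its nullable positions: S → A S S gives A S S | S S.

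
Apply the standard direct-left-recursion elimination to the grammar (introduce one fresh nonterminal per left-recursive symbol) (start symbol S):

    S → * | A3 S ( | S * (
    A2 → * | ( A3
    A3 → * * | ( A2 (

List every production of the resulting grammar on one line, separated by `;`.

S → * S' | A3 S ( S'; A2 → * | ( A3; A3 → * * | ( A2 (; S' → * ( S' | ε

S is directly left-recursive.
For S: α = {* (}, β = {*, A3 S (}. Rewrite as S → β S' and S' → α S' | ε.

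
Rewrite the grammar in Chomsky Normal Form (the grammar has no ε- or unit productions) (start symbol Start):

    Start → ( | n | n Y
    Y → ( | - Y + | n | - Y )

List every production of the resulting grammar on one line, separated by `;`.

Introduce a nonterminal for each terminal appearing in a rule of length ≥ 2: X1 → n, X2 → -, X3 → +, X4 → ).
Binarize each right-hand side of length ≥ 3 by chaining fresh nonterminals (Y1, Y2, …): affected rules were Y → X2 Y X3; Y → X2 Y X4.

Start → ( | n | X1 Y; Y → ( | X2 Y1 | n | X2 Y2; X1 → n; X2 → -; X3 → +; X4 → ); Y1 → Y X3; Y2 → Y X4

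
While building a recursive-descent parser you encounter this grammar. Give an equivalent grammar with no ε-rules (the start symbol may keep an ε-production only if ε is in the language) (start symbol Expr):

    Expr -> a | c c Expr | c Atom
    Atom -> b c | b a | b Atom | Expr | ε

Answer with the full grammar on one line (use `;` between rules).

Expr -> a | c c Expr | c Atom | c; Atom -> b c | b a | b Atom | b | Expr

Nullable nonterminals: {Atom}.
ε ∉ L(G), so no ε-production is kept.
For each production, add variants omitting each subset of nullable occurrences: Expr → c Atom gives c Atom | c. Atom → b Atom gives b Atom | b.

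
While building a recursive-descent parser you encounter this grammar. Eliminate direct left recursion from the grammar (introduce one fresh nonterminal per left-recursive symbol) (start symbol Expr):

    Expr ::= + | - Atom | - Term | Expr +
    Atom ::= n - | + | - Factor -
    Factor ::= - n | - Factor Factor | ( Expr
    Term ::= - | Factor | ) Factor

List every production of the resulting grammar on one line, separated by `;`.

Expr is directly left-recursive.
For Expr: α = {+}, β = {+, - Atom, - Term}. Rewrite as Expr → β Expr1 and Expr1 → α Expr1 | ε.

Expr ::= + Expr1 | - Atom Expr1 | - Term Expr1; Atom ::= n - | + | - Factor -; Factor ::= - n | - Factor Factor | ( Expr; Term ::= - | Factor | ) Factor; Expr1 ::= + Expr1 | ε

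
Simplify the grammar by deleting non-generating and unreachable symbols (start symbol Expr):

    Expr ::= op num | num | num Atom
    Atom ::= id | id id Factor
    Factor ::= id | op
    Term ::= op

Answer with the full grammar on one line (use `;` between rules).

Expr ::= op num | num | num Atom; Atom ::= id | id id Factor; Factor ::= id | op

Generating nonterminals: {Atom, Expr, Factor, Term}.
Reachable from Expr after that: {Atom, Expr, Factor}.
Removed useless symbols: {Term} and every production mentioning them.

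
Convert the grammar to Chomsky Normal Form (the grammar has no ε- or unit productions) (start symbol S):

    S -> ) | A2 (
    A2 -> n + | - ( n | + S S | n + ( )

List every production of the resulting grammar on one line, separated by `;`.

Introduce a nonterminal for each terminal appearing in a rule of length ≥ 2: X1 → (, X2 → n, X3 → +, X4 → -, X5 → ).
Binarize each right-hand side of length ≥ 3 by chaining fresh nonterminals (Y1, Y2, …): affected rules were A2 → X4 X1 X2; A2 → X3 S S; A2 → X2 X3 X1 X5.

S -> ) | A2 X1; A2 -> X2 X3 | X4 Y1 | X3 Y2 | X2 Y3; X1 -> (; X2 -> n; X3 -> +; X4 -> -; X5 -> ); Y1 -> X1 X2; Y2 -> S S; Y3 -> X3 Y4; Y4 -> X1 X5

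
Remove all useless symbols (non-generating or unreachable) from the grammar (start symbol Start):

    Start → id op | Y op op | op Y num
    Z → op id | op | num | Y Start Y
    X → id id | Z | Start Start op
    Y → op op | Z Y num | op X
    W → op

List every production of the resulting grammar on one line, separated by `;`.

Start → id op | Y op op | op Y num; Z → op id | op | num | Y Start Y; X → id id | Z | Start Start op; Y → op op | Z Y num | op X

Generating nonterminals: {Start, W, X, Y, Z}.
Reachable from Start after that: {Start, X, Y, Z}.
Removed useless symbols: {W} and every production mentioning them.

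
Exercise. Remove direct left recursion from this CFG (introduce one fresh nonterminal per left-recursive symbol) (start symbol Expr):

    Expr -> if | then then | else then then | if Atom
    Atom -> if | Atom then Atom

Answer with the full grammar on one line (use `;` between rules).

Expr -> if | then then | else then then | if Atom; Atom -> if Atom1; Atom1 -> then Atom Atom1 | eps

Directly left-recursive nonterminal: Atom.
For Atom: α = {then Atom}, β = {if}. Rewrite as Atom → β Atom1 and Atom1 → α Atom1 | ε.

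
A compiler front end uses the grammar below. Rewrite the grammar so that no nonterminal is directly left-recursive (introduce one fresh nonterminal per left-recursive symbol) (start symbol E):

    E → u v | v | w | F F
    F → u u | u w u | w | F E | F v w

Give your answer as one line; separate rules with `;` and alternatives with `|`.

Directly left-recursive nonterminal: F.
For F: α = {E, v w}, β = {u u, u w u, w}. Rewrite as F → β F' and F' → α F' | ε.

E → u v | v | w | F F; F → u u F' | u w u F' | w F'; F' → E F' | v w F' | ε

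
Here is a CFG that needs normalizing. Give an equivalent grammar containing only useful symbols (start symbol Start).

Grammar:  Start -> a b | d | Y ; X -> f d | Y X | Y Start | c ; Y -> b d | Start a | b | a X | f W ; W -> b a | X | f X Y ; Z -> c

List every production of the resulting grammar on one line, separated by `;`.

Generating nonterminals: {Start, W, X, Y, Z}.
Reachable from Start after that: {Start, W, X, Y}.
Removed useless symbols: {Z} and every production mentioning them.

Start -> a b | d | Y; X -> f d | Y X | Y Start | c; Y -> b d | Start a | b | a X | f W; W -> b a | X | f X Y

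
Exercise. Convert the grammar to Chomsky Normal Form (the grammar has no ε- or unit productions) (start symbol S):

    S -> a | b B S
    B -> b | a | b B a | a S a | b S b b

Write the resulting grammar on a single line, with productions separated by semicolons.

S -> a | X1 Y1; B -> b | a | X1 Y2 | X2 Y3 | X1 Y4; X1 -> b; X2 -> a; Y1 -> B S; Y2 -> B X2; Y3 -> S X2; Y4 -> S Y5; Y5 -> X1 X1

Introduce a nonterminal for each terminal appearing in a rule of length ≥ 2: X1 → b, X2 → a.
Binarize each right-hand side of length ≥ 3 by chaining fresh nonterminals (Y1, Y2, …): affected rules were S → X1 B S; B → X1 B X2; B → X2 S X2; B → X1 S X1 X1.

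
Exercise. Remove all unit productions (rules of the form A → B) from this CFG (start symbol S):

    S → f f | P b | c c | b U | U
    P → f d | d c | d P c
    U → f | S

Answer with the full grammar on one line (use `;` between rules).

S → f | f f | P b | c c | b U; P → f d | d c | d P c; U → f | f f | P b | c c | b U

Unit pairs: S ⇒* {U}; U ⇒* {S}.
For each unit pair (A, B), copy every non-unit production of B to A, then drop all unit productions.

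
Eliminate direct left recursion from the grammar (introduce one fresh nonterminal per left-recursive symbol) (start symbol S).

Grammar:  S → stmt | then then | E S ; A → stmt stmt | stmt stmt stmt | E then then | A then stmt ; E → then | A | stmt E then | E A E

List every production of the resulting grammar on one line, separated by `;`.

S → stmt | then then | E S; A → stmt stmt A' | stmt stmt stmt A' | E then then A'; E → then E' | A E' | stmt E then E'; A' → then stmt A' | ε; E' → A E E' | ε

A, E are directly left-recursive.
For A: α = {then stmt}, β = {stmt stmt, stmt stmt stmt, E then then}. Rewrite as A → β A' and A' → α A' | ε.
For E: α = {A E}, β = {then, A, stmt E then}. Rewrite as E → β E' and E' → α E' | ε.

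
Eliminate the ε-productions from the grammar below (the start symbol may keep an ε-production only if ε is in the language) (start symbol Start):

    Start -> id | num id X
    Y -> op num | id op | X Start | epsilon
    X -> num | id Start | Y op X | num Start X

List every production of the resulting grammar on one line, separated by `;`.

Nullable nonterminals: {Y}.
ε ∉ L(G), so no ε-production is kept.
Add the nullable-subset variants: X → Y op X gives Y op X | op X.

Start -> id | num id X; Y -> op num | id op | X Start; X -> num | id Start | Y op X | op X | num Start X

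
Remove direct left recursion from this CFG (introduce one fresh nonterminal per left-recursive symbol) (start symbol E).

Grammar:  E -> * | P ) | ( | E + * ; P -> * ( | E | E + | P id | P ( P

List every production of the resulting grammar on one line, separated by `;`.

E -> * E' | P ) E' | ( E'; P -> * ( P' | E P' | E + P'; E' -> + * E' | ε; P' -> id P' | ( P P' | ε

Left recursion appears on E, P.
For E: α = {+ *}, β = {*, P ), (}. Rewrite as E → β E' and E' → α E' | ε.
For P: α = {id, ( P}, β = {* (, E, E +}. Rewrite as P → β P' and P' → α P' | ε.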